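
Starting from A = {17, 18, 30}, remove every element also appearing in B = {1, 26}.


A \ B = elements in A but not in B
A = {17, 18, 30}
B = {1, 26}
Remove from A any elements in B
A \ B = {17, 18, 30}

A \ B = {17, 18, 30}


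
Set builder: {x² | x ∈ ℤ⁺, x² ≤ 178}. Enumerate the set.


Checking each candidate:
Condition: positive perfect squares ≤ 178
Result = {1, 4, 9, 16, 25, 36, 49, 64, 81, 100, 121, 144, 169}

{1, 4, 9, 16, 25, 36, 49, 64, 81, 100, 121, 144, 169}


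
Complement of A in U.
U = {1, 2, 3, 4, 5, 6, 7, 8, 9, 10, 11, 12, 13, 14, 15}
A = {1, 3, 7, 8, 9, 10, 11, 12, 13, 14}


Aᶜ = U \ A = elements in U but not in A
U = {1, 2, 3, 4, 5, 6, 7, 8, 9, 10, 11, 12, 13, 14, 15}
A = {1, 3, 7, 8, 9, 10, 11, 12, 13, 14}
Aᶜ = {2, 4, 5, 6, 15}

Aᶜ = {2, 4, 5, 6, 15}


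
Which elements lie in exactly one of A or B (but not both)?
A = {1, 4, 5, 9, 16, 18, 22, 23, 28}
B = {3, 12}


A △ B = (A \ B) ∪ (B \ A) = elements in exactly one of A or B
A \ B = {1, 4, 5, 9, 16, 18, 22, 23, 28}
B \ A = {3, 12}
A △ B = {1, 3, 4, 5, 9, 12, 16, 18, 22, 23, 28}

A △ B = {1, 3, 4, 5, 9, 12, 16, 18, 22, 23, 28}


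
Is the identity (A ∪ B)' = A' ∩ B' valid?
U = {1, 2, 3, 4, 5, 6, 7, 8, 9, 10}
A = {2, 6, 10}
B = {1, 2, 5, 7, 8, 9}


LHS: A ∪ B = {1, 2, 5, 6, 7, 8, 9, 10}
(A ∪ B)' = U \ (A ∪ B) = {3, 4}
A' = {1, 3, 4, 5, 7, 8, 9}, B' = {3, 4, 6, 10}
Claimed RHS: A' ∩ B' = {3, 4}
Identity is VALID: LHS = RHS = {3, 4} ✓

Identity is valid. (A ∪ B)' = A' ∩ B' = {3, 4}


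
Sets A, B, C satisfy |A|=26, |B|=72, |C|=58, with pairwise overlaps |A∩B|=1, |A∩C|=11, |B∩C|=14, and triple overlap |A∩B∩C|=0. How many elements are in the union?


|A∪B∪C| = |A|+|B|+|C| - |A∩B|-|A∩C|-|B∩C| + |A∩B∩C|
= 26+72+58 - 1-11-14 + 0
= 156 - 26 + 0
= 130

|A ∪ B ∪ C| = 130


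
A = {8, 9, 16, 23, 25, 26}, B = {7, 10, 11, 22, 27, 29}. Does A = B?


Two sets are equal iff they have exactly the same elements.
A = {8, 9, 16, 23, 25, 26}
B = {7, 10, 11, 22, 27, 29}
Differences: {7, 8, 9, 10, 11, 16, 22, 23, 25, 26, 27, 29}
A ≠ B

No, A ≠ B


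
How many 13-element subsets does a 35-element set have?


C(n,k) = n! / (k!(n-k)!)
C(35,13) = 35! / (13!22!)
= 1476337800

C(35,13) = 1476337800


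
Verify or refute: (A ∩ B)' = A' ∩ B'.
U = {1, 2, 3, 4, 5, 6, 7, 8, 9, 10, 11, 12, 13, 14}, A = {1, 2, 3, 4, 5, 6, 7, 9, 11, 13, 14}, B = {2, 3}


LHS: A ∩ B = {2, 3}
(A ∩ B)' = U \ (A ∩ B) = {1, 4, 5, 6, 7, 8, 9, 10, 11, 12, 13, 14}
A' = {8, 10, 12}, B' = {1, 4, 5, 6, 7, 8, 9, 10, 11, 12, 13, 14}
Claimed RHS: A' ∩ B' = {8, 10, 12}
Identity is INVALID: LHS = {1, 4, 5, 6, 7, 8, 9, 10, 11, 12, 13, 14} but the RHS claimed here equals {8, 10, 12}. The correct form is (A ∩ B)' = A' ∪ B'.

Identity is invalid: (A ∩ B)' = {1, 4, 5, 6, 7, 8, 9, 10, 11, 12, 13, 14} but A' ∩ B' = {8, 10, 12}. The correct De Morgan law is (A ∩ B)' = A' ∪ B'.


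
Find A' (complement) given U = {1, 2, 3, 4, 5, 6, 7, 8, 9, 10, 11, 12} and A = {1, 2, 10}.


Aᶜ = U \ A = elements in U but not in A
U = {1, 2, 3, 4, 5, 6, 7, 8, 9, 10, 11, 12}
A = {1, 2, 10}
Aᶜ = {3, 4, 5, 6, 7, 8, 9, 11, 12}

Aᶜ = {3, 4, 5, 6, 7, 8, 9, 11, 12}


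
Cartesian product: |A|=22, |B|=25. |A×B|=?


|A × B| = |A| × |B|
= 22 × 25
= 550

|A × B| = 550


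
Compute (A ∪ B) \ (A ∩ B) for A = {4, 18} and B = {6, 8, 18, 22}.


A △ B = (A \ B) ∪ (B \ A) = elements in exactly one of A or B
A \ B = {4}
B \ A = {6, 8, 22}
A △ B = {4, 6, 8, 22}

A △ B = {4, 6, 8, 22}


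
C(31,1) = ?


C(n,k) = n! / (k!(n-k)!)
C(31,1) = 31! / (1!30!)
= 31

C(31,1) = 31


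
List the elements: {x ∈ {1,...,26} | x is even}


Checking each candidate:
Condition: even numbers in {1,...,26}
Result = {2, 4, 6, 8, 10, 12, 14, 16, 18, 20, 22, 24, 26}

{2, 4, 6, 8, 10, 12, 14, 16, 18, 20, 22, 24, 26}


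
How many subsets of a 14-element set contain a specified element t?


Subsets of A containing t correspond to subsets of A \ {t}, which has 13 elements.
Count = 2^(n-1) = 2^13
= 8192

Number of subsets containing t = 8192


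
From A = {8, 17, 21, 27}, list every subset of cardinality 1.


|A| = 4, so A has C(4,1) = 4 subsets of size 1.
Enumerate by choosing 1 elements from A at a time:
{8}, {17}, {21}, {27}

1-element subsets (4 total): {8}, {17}, {21}, {27}


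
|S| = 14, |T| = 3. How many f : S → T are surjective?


n = |S| = 14, k = |T| = 3. Surjections via inclusion-exclusion:
S(n,k) = Σ(-1)^i × C(k,i) × (k-i)^n, i=0 to k
i=0: (-1)^0×C(3,0)×3^14 = 4782969
i=1: (-1)^1×C(3,1)×2^14 = -49152
i=2: (-1)^2×C(3,2)×1^14 = 3
i=3: (-1)^3×C(3,3)×0^14 = 0
Total = 4733820

Number of surjections = 4733820


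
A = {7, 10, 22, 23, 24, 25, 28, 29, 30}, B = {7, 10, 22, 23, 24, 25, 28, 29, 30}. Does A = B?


Two sets are equal iff they have exactly the same elements.
A = {7, 10, 22, 23, 24, 25, 28, 29, 30}
B = {7, 10, 22, 23, 24, 25, 28, 29, 30}
Same elements → A = B

Yes, A = B


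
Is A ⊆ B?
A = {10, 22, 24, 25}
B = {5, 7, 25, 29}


A ⊆ B means every element of A is in B.
Elements in A not in B: {10, 22, 24}
So A ⊄ B.

No, A ⊄ B


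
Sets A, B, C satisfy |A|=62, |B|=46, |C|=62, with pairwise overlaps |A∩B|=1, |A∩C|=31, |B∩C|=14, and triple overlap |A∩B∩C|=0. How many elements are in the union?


|A∪B∪C| = |A|+|B|+|C| - |A∩B|-|A∩C|-|B∩C| + |A∩B∩C|
= 62+46+62 - 1-31-14 + 0
= 170 - 46 + 0
= 124

|A ∪ B ∪ C| = 124


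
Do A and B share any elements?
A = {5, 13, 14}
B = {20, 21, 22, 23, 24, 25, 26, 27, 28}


Disjoint means A ∩ B = ∅.
A ∩ B = ∅
A ∩ B = ∅, so A and B are disjoint.

No — A and B share no elements (A ∩ B = ∅), so they are disjoint


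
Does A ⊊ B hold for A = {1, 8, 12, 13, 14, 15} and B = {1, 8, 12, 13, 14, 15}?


A ⊂ B requires: A ⊆ B AND A ≠ B.
A ⊆ B? Yes
A = B? Yes
A = B, so A is not a PROPER subset.

No, A is not a proper subset of B


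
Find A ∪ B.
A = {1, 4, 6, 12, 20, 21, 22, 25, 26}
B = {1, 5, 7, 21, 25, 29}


A ∪ B = all elements in A or B (or both)
A = {1, 4, 6, 12, 20, 21, 22, 25, 26}
B = {1, 5, 7, 21, 25, 29}
A ∪ B = {1, 4, 5, 6, 7, 12, 20, 21, 22, 25, 26, 29}

A ∪ B = {1, 4, 5, 6, 7, 12, 20, 21, 22, 25, 26, 29}


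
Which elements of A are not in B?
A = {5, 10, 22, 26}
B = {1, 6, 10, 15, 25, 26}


A \ B = elements in A but not in B
A = {5, 10, 22, 26}
B = {1, 6, 10, 15, 25, 26}
Remove from A any elements in B
A \ B = {5, 22}

A \ B = {5, 22}


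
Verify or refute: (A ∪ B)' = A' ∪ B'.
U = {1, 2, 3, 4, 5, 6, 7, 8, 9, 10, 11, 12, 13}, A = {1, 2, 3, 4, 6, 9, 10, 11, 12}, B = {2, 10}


LHS: A ∪ B = {1, 2, 3, 4, 6, 9, 10, 11, 12}
(A ∪ B)' = U \ (A ∪ B) = {5, 7, 8, 13}
A' = {5, 7, 8, 13}, B' = {1, 3, 4, 5, 6, 7, 8, 9, 11, 12, 13}
Claimed RHS: A' ∪ B' = {1, 3, 4, 5, 6, 7, 8, 9, 11, 12, 13}
Identity is INVALID: LHS = {5, 7, 8, 13} but the RHS claimed here equals {1, 3, 4, 5, 6, 7, 8, 9, 11, 12, 13}. The correct form is (A ∪ B)' = A' ∩ B'.

Identity is invalid: (A ∪ B)' = {5, 7, 8, 13} but A' ∪ B' = {1, 3, 4, 5, 6, 7, 8, 9, 11, 12, 13}. The correct De Morgan law is (A ∪ B)' = A' ∩ B'.


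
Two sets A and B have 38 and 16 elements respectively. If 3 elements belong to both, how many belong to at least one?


|A ∪ B| = |A| + |B| - |A ∩ B|
= 38 + 16 - 3
= 51

|A ∪ B| = 51


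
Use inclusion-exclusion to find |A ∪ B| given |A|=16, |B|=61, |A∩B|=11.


|A ∪ B| = |A| + |B| - |A ∩ B|
= 16 + 61 - 11
= 66

|A ∪ B| = 66


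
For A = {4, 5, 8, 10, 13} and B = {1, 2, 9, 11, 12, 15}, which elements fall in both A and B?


A = {4, 5, 8, 10, 13}
B = {1, 2, 9, 11, 12, 15}
Region: in both A and B
Elements: ∅

Elements in both A and B: ∅


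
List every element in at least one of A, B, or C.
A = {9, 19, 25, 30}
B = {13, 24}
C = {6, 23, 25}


A ∪ B = {9, 13, 19, 24, 25, 30}
(A ∪ B) ∪ C = {6, 9, 13, 19, 23, 24, 25, 30}

A ∪ B ∪ C = {6, 9, 13, 19, 23, 24, 25, 30}


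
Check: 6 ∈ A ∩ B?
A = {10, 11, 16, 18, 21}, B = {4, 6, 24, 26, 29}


A = {10, 11, 16, 18, 21}, B = {4, 6, 24, 26, 29}
A ∩ B = elements in both A and B
A ∩ B = ∅
Checking if 6 ∈ A ∩ B
6 is not in A ∩ B → False

6 ∉ A ∩ B


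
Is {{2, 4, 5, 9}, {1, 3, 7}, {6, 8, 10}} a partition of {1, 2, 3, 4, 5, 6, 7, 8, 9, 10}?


A partition requires: (1) non-empty parts, (2) pairwise disjoint, (3) union = U
Parts: {2, 4, 5, 9}, {1, 3, 7}, {6, 8, 10}
Union of parts: {1, 2, 3, 4, 5, 6, 7, 8, 9, 10}
U = {1, 2, 3, 4, 5, 6, 7, 8, 9, 10}
All non-empty? True
Pairwise disjoint? True
Covers U? True

Yes, valid partition


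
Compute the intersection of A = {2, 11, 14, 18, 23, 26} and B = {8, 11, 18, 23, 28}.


A ∩ B = elements in both A and B
A = {2, 11, 14, 18, 23, 26}
B = {8, 11, 18, 23, 28}
A ∩ B = {11, 18, 23}

A ∩ B = {11, 18, 23}


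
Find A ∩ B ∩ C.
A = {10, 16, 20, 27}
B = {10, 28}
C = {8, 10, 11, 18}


A ∩ B = {10}
(A ∩ B) ∩ C = {10}

A ∩ B ∩ C = {10}


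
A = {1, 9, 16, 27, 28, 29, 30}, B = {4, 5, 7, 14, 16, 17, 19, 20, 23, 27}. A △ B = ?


A △ B = (A \ B) ∪ (B \ A) = elements in exactly one of A or B
A \ B = {1, 9, 28, 29, 30}
B \ A = {4, 5, 7, 14, 17, 19, 20, 23}
A △ B = {1, 4, 5, 7, 9, 14, 17, 19, 20, 23, 28, 29, 30}

A △ B = {1, 4, 5, 7, 9, 14, 17, 19, 20, 23, 28, 29, 30}


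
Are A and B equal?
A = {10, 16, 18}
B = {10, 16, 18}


Two sets are equal iff they have exactly the same elements.
A = {10, 16, 18}
B = {10, 16, 18}
Same elements → A = B

Yes, A = B


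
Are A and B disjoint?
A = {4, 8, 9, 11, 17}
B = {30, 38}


Disjoint means A ∩ B = ∅.
A ∩ B = ∅
A ∩ B = ∅, so A and B are disjoint.

Yes, A and B are disjoint


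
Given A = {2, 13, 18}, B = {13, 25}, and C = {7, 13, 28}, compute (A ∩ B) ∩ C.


A ∩ B = {13}
(A ∩ B) ∩ C = {13}

A ∩ B ∩ C = {13}


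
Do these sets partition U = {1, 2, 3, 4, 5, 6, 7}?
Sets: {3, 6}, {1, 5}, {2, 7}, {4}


A partition requires: (1) non-empty parts, (2) pairwise disjoint, (3) union = U
Parts: {3, 6}, {1, 5}, {2, 7}, {4}
Union of parts: {1, 2, 3, 4, 5, 6, 7}
U = {1, 2, 3, 4, 5, 6, 7}
All non-empty? True
Pairwise disjoint? True
Covers U? True

Yes, valid partition


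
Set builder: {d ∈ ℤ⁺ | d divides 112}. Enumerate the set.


Checking each candidate:
Condition: positive divisors of 112
Result = {1, 2, 4, 7, 8, 14, 16, 28, 56, 112}

{1, 2, 4, 7, 8, 14, 16, 28, 56, 112}


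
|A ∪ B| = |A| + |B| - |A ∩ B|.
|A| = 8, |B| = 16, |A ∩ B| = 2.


|A ∪ B| = |A| + |B| - |A ∩ B|
= 8 + 16 - 2
= 22

|A ∪ B| = 22


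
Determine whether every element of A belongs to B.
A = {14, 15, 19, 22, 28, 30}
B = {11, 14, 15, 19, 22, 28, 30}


A ⊆ B means every element of A is in B.
All elements of A are in B.
So A ⊆ B.

Yes, A ⊆ B


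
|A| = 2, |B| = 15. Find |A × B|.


|A × B| = |A| × |B|
= 2 × 15
= 30

|A × B| = 30


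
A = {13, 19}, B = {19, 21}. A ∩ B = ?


A ∩ B = elements in both A and B
A = {13, 19}
B = {19, 21}
A ∩ B = {19}

A ∩ B = {19}


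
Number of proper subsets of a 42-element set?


Total subsets = 2^n = 2^42 = 4398046511104
Proper subsets exclude the set itself: 2^n - 1
= 4398046511104 - 1
= 4398046511103

Number of proper subsets = 4398046511103


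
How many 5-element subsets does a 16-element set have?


C(n,k) = n! / (k!(n-k)!)
C(16,5) = 16! / (5!11!)
= 4368

C(16,5) = 4368


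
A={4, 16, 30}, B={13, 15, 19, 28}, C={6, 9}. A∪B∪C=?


A ∪ B = {4, 13, 15, 16, 19, 28, 30}
(A ∪ B) ∪ C = {4, 6, 9, 13, 15, 16, 19, 28, 30}

A ∪ B ∪ C = {4, 6, 9, 13, 15, 16, 19, 28, 30}


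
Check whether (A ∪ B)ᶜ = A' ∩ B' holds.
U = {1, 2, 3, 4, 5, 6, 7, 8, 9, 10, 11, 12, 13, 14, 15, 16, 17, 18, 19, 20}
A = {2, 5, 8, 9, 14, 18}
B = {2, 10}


LHS: A ∪ B = {2, 5, 8, 9, 10, 14, 18}
(A ∪ B)' = U \ (A ∪ B) = {1, 3, 4, 6, 7, 11, 12, 13, 15, 16, 17, 19, 20}
A' = {1, 3, 4, 6, 7, 10, 11, 12, 13, 15, 16, 17, 19, 20}, B' = {1, 3, 4, 5, 6, 7, 8, 9, 11, 12, 13, 14, 15, 16, 17, 18, 19, 20}
Claimed RHS: A' ∩ B' = {1, 3, 4, 6, 7, 11, 12, 13, 15, 16, 17, 19, 20}
Identity is VALID: LHS = RHS = {1, 3, 4, 6, 7, 11, 12, 13, 15, 16, 17, 19, 20} ✓

Identity is valid. (A ∪ B)' = A' ∩ B' = {1, 3, 4, 6, 7, 11, 12, 13, 15, 16, 17, 19, 20}


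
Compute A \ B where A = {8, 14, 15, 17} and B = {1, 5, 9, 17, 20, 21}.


A \ B = elements in A but not in B
A = {8, 14, 15, 17}
B = {1, 5, 9, 17, 20, 21}
Remove from A any elements in B
A \ B = {8, 14, 15}

A \ B = {8, 14, 15}


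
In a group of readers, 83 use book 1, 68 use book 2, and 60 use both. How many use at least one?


|A ∪ B| = |A| + |B| - |A ∩ B|
= 83 + 68 - 60
= 91

|A ∪ B| = 91


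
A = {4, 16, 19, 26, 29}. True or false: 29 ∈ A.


A = {4, 16, 19, 26, 29}
Checking if 29 is in A
29 is in A → True

29 ∈ A


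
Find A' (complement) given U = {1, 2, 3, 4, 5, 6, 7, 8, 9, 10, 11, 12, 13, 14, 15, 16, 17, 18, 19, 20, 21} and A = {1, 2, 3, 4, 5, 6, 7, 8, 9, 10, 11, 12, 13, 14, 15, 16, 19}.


Aᶜ = U \ A = elements in U but not in A
U = {1, 2, 3, 4, 5, 6, 7, 8, 9, 10, 11, 12, 13, 14, 15, 16, 17, 18, 19, 20, 21}
A = {1, 2, 3, 4, 5, 6, 7, 8, 9, 10, 11, 12, 13, 14, 15, 16, 19}
Aᶜ = {17, 18, 20, 21}

Aᶜ = {17, 18, 20, 21}


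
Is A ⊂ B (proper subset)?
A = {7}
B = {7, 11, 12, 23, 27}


A ⊂ B requires: A ⊆ B AND A ≠ B.
A ⊆ B? Yes
A = B? No
A ⊂ B: Yes (A is a proper subset of B)

Yes, A ⊂ B


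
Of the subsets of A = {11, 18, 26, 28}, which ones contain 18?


A subset of A contains 18 iff the remaining 3 elements form any subset of A \ {18}.
Count: 2^(n-1) = 2^3 = 8
Subsets containing 18: {18}, {11, 18}, {18, 26}, {18, 28}, {11, 18, 26}, {11, 18, 28}, {18, 26, 28}, {11, 18, 26, 28}

Subsets containing 18 (8 total): {18}, {11, 18}, {18, 26}, {18, 28}, {11, 18, 26}, {11, 18, 28}, {18, 26, 28}, {11, 18, 26, 28}


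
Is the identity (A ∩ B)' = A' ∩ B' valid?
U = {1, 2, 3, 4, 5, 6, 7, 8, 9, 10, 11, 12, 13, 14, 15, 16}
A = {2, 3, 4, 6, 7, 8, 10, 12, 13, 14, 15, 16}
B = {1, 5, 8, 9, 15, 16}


LHS: A ∩ B = {8, 15, 16}
(A ∩ B)' = U \ (A ∩ B) = {1, 2, 3, 4, 5, 6, 7, 9, 10, 11, 12, 13, 14}
A' = {1, 5, 9, 11}, B' = {2, 3, 4, 6, 7, 10, 11, 12, 13, 14}
Claimed RHS: A' ∩ B' = {11}
Identity is INVALID: LHS = {1, 2, 3, 4, 5, 6, 7, 9, 10, 11, 12, 13, 14} but the RHS claimed here equals {11}. The correct form is (A ∩ B)' = A' ∪ B'.

Identity is invalid: (A ∩ B)' = {1, 2, 3, 4, 5, 6, 7, 9, 10, 11, 12, 13, 14} but A' ∩ B' = {11}. The correct De Morgan law is (A ∩ B)' = A' ∪ B'.


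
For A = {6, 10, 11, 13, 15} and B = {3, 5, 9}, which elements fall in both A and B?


A = {6, 10, 11, 13, 15}
B = {3, 5, 9}
Region: in both A and B
Elements: ∅

Elements in both A and B: ∅


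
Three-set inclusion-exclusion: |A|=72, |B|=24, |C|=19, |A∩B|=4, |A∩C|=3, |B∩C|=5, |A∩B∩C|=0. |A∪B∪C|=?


|A∪B∪C| = |A|+|B|+|C| - |A∩B|-|A∩C|-|B∩C| + |A∩B∩C|
= 72+24+19 - 4-3-5 + 0
= 115 - 12 + 0
= 103

|A ∪ B ∪ C| = 103


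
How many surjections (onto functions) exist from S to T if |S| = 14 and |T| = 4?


n = |S| = 14, k = |T| = 4. Surjections via inclusion-exclusion:
S(n,k) = Σ(-1)^i × C(k,i) × (k-i)^n, i=0 to k
i=0: (-1)^0×C(4,0)×4^14 = 268435456
i=1: (-1)^1×C(4,1)×3^14 = -19131876
i=2: (-1)^2×C(4,2)×2^14 = 98304
i=3: (-1)^3×C(4,3)×1^14 = -4
i=4: (-1)^4×C(4,4)×0^14 = 0
Total = 249401880

Number of surjections = 249401880


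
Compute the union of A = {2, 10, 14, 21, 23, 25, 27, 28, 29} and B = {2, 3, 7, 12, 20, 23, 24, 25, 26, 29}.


A ∪ B = all elements in A or B (or both)
A = {2, 10, 14, 21, 23, 25, 27, 28, 29}
B = {2, 3, 7, 12, 20, 23, 24, 25, 26, 29}
A ∪ B = {2, 3, 7, 10, 12, 14, 20, 21, 23, 24, 25, 26, 27, 28, 29}

A ∪ B = {2, 3, 7, 10, 12, 14, 20, 21, 23, 24, 25, 26, 27, 28, 29}


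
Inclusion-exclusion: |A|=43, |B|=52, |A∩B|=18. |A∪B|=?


|A ∪ B| = |A| + |B| - |A ∩ B|
= 43 + 52 - 18
= 77

|A ∪ B| = 77


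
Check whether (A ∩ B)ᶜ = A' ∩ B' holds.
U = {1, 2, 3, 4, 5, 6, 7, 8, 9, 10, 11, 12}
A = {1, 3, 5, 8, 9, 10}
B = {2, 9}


LHS: A ∩ B = {9}
(A ∩ B)' = U \ (A ∩ B) = {1, 2, 3, 4, 5, 6, 7, 8, 10, 11, 12}
A' = {2, 4, 6, 7, 11, 12}, B' = {1, 3, 4, 5, 6, 7, 8, 10, 11, 12}
Claimed RHS: A' ∩ B' = {4, 6, 7, 11, 12}
Identity is INVALID: LHS = {1, 2, 3, 4, 5, 6, 7, 8, 10, 11, 12} but the RHS claimed here equals {4, 6, 7, 11, 12}. The correct form is (A ∩ B)' = A' ∪ B'.

Identity is invalid: (A ∩ B)' = {1, 2, 3, 4, 5, 6, 7, 8, 10, 11, 12} but A' ∩ B' = {4, 6, 7, 11, 12}. The correct De Morgan law is (A ∩ B)' = A' ∪ B'.


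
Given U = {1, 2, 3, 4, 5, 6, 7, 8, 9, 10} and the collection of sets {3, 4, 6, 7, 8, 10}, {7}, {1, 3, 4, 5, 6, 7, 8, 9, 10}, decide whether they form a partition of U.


A partition requires: (1) non-empty parts, (2) pairwise disjoint, (3) union = U
Parts: {3, 4, 6, 7, 8, 10}, {7}, {1, 3, 4, 5, 6, 7, 8, 9, 10}
Union of parts: {1, 3, 4, 5, 6, 7, 8, 9, 10}
U = {1, 2, 3, 4, 5, 6, 7, 8, 9, 10}
All non-empty? True
Pairwise disjoint? False
Covers U? False

No, not a valid partition


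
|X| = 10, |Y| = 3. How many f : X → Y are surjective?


n = |X| = 10, k = |Y| = 3. Surjections via inclusion-exclusion:
S(n,k) = Σ(-1)^i × C(k,i) × (k-i)^n, i=0 to k
i=0: (-1)^0×C(3,0)×3^10 = 59049
i=1: (-1)^1×C(3,1)×2^10 = -3072
i=2: (-1)^2×C(3,2)×1^10 = 3
i=3: (-1)^3×C(3,3)×0^10 = 0
Total = 55980

Number of surjections = 55980


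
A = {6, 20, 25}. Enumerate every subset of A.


|A| = 3, so |P(A)| = 2^3 = 8
Enumerate subsets by cardinality (0 to 3):
∅, {6}, {20}, {25}, {6, 20}, {6, 25}, {20, 25}, {6, 20, 25}

P(A) has 8 subsets: ∅, {6}, {20}, {25}, {6, 20}, {6, 25}, {20, 25}, {6, 20, 25}


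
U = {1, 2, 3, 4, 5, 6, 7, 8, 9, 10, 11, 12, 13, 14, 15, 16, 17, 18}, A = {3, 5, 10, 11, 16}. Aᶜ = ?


Aᶜ = U \ A = elements in U but not in A
U = {1, 2, 3, 4, 5, 6, 7, 8, 9, 10, 11, 12, 13, 14, 15, 16, 17, 18}
A = {3, 5, 10, 11, 16}
Aᶜ = {1, 2, 4, 6, 7, 8, 9, 12, 13, 14, 15, 17, 18}

Aᶜ = {1, 2, 4, 6, 7, 8, 9, 12, 13, 14, 15, 17, 18}


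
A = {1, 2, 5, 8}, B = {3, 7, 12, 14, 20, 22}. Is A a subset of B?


A ⊆ B means every element of A is in B.
Elements in A not in B: {1, 2, 5, 8}
So A ⊄ B.

No, A ⊄ B


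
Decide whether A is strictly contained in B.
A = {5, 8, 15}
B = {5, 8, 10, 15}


A ⊂ B requires: A ⊆ B AND A ≠ B.
A ⊆ B? Yes
A = B? No
A ⊂ B: Yes (A is a proper subset of B)

Yes, A ⊂ B


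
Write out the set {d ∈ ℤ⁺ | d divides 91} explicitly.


Checking each candidate:
Condition: positive divisors of 91
Result = {1, 7, 13, 91}

{1, 7, 13, 91}


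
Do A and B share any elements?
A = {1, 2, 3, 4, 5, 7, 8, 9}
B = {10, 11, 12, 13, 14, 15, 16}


Disjoint means A ∩ B = ∅.
A ∩ B = ∅
A ∩ B = ∅, so A and B are disjoint.

No — A and B share no elements (A ∩ B = ∅), so they are disjoint


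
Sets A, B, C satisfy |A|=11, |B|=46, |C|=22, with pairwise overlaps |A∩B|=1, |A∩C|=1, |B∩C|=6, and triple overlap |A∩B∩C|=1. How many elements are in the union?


|A∪B∪C| = |A|+|B|+|C| - |A∩B|-|A∩C|-|B∩C| + |A∩B∩C|
= 11+46+22 - 1-1-6 + 1
= 79 - 8 + 1
= 72

|A ∪ B ∪ C| = 72


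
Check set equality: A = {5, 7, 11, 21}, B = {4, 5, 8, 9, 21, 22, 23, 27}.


Two sets are equal iff they have exactly the same elements.
A = {5, 7, 11, 21}
B = {4, 5, 8, 9, 21, 22, 23, 27}
Differences: {4, 7, 8, 9, 11, 22, 23, 27}
A ≠ B

No, A ≠ B


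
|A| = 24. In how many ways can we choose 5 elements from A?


C(n,k) = n! / (k!(n-k)!)
C(24,5) = 24! / (5!19!)
= 42504

C(24,5) = 42504


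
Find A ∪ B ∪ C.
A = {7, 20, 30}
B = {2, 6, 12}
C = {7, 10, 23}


A ∪ B = {2, 6, 7, 12, 20, 30}
(A ∪ B) ∪ C = {2, 6, 7, 10, 12, 20, 23, 30}

A ∪ B ∪ C = {2, 6, 7, 10, 12, 20, 23, 30}


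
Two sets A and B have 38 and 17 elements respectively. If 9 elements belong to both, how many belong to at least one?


|A ∪ B| = |A| + |B| - |A ∩ B|
= 38 + 17 - 9
= 46

|A ∪ B| = 46


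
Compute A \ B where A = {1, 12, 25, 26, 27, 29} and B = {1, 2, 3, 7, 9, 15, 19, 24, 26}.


A \ B = elements in A but not in B
A = {1, 12, 25, 26, 27, 29}
B = {1, 2, 3, 7, 9, 15, 19, 24, 26}
Remove from A any elements in B
A \ B = {12, 25, 27, 29}

A \ B = {12, 25, 27, 29}


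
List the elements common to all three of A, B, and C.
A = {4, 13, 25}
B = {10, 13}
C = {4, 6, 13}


A ∩ B = {13}
(A ∩ B) ∩ C = {13}

A ∩ B ∩ C = {13}


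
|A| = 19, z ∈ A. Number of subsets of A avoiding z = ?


Subsets of A avoiding z are subsets of A \ {z}, which has 18 elements.
Count = 2^(n-1) = 2^18
= 262144

Number of subsets avoiding z = 262144


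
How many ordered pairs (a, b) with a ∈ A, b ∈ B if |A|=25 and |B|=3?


|A × B| = |A| × |B|
= 25 × 3
= 75

|A × B| = 75


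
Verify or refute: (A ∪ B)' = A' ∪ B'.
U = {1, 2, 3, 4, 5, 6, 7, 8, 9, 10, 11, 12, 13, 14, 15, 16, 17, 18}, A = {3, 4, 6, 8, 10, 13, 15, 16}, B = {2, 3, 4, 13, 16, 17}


LHS: A ∪ B = {2, 3, 4, 6, 8, 10, 13, 15, 16, 17}
(A ∪ B)' = U \ (A ∪ B) = {1, 5, 7, 9, 11, 12, 14, 18}
A' = {1, 2, 5, 7, 9, 11, 12, 14, 17, 18}, B' = {1, 5, 6, 7, 8, 9, 10, 11, 12, 14, 15, 18}
Claimed RHS: A' ∪ B' = {1, 2, 5, 6, 7, 8, 9, 10, 11, 12, 14, 15, 17, 18}
Identity is INVALID: LHS = {1, 5, 7, 9, 11, 12, 14, 18} but the RHS claimed here equals {1, 2, 5, 6, 7, 8, 9, 10, 11, 12, 14, 15, 17, 18}. The correct form is (A ∪ B)' = A' ∩ B'.

Identity is invalid: (A ∪ B)' = {1, 5, 7, 9, 11, 12, 14, 18} but A' ∪ B' = {1, 2, 5, 6, 7, 8, 9, 10, 11, 12, 14, 15, 17, 18}. The correct De Morgan law is (A ∪ B)' = A' ∩ B'.


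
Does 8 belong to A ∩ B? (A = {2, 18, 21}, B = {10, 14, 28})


A = {2, 18, 21}, B = {10, 14, 28}
A ∩ B = elements in both A and B
A ∩ B = ∅
Checking if 8 ∈ A ∩ B
8 is not in A ∩ B → False

8 ∉ A ∩ B


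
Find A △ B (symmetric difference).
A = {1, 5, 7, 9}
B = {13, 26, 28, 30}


A △ B = (A \ B) ∪ (B \ A) = elements in exactly one of A or B
A \ B = {1, 5, 7, 9}
B \ A = {13, 26, 28, 30}
A △ B = {1, 5, 7, 9, 13, 26, 28, 30}

A △ B = {1, 5, 7, 9, 13, 26, 28, 30}


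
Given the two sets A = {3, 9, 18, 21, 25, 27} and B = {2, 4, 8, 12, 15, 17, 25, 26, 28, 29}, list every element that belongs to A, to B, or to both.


A ∪ B = all elements in A or B (or both)
A = {3, 9, 18, 21, 25, 27}
B = {2, 4, 8, 12, 15, 17, 25, 26, 28, 29}
A ∪ B = {2, 3, 4, 8, 9, 12, 15, 17, 18, 21, 25, 26, 27, 28, 29}

A ∪ B = {2, 3, 4, 8, 9, 12, 15, 17, 18, 21, 25, 26, 27, 28, 29}


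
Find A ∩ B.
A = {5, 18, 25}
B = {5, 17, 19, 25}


A ∩ B = elements in both A and B
A = {5, 18, 25}
B = {5, 17, 19, 25}
A ∩ B = {5, 25}

A ∩ B = {5, 25}


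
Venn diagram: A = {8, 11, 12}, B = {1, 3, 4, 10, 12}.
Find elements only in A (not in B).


A = {8, 11, 12}
B = {1, 3, 4, 10, 12}
Region: only in A (not in B)
Elements: {8, 11}

Elements only in A (not in B): {8, 11}


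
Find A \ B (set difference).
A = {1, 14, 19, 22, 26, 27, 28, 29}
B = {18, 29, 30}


A \ B = elements in A but not in B
A = {1, 14, 19, 22, 26, 27, 28, 29}
B = {18, 29, 30}
Remove from A any elements in B
A \ B = {1, 14, 19, 22, 26, 27, 28}

A \ B = {1, 14, 19, 22, 26, 27, 28}


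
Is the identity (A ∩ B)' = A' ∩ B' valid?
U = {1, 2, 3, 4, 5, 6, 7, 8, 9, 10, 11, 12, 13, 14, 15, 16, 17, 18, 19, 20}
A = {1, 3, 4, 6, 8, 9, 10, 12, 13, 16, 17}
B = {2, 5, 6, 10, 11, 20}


LHS: A ∩ B = {6, 10}
(A ∩ B)' = U \ (A ∩ B) = {1, 2, 3, 4, 5, 7, 8, 9, 11, 12, 13, 14, 15, 16, 17, 18, 19, 20}
A' = {2, 5, 7, 11, 14, 15, 18, 19, 20}, B' = {1, 3, 4, 7, 8, 9, 12, 13, 14, 15, 16, 17, 18, 19}
Claimed RHS: A' ∩ B' = {7, 14, 15, 18, 19}
Identity is INVALID: LHS = {1, 2, 3, 4, 5, 7, 8, 9, 11, 12, 13, 14, 15, 16, 17, 18, 19, 20} but the RHS claimed here equals {7, 14, 15, 18, 19}. The correct form is (A ∩ B)' = A' ∪ B'.

Identity is invalid: (A ∩ B)' = {1, 2, 3, 4, 5, 7, 8, 9, 11, 12, 13, 14, 15, 16, 17, 18, 19, 20} but A' ∩ B' = {7, 14, 15, 18, 19}. The correct De Morgan law is (A ∩ B)' = A' ∪ B'.


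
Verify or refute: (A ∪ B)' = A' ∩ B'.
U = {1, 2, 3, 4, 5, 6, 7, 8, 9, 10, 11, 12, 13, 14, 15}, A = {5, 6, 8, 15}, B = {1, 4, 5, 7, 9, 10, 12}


LHS: A ∪ B = {1, 4, 5, 6, 7, 8, 9, 10, 12, 15}
(A ∪ B)' = U \ (A ∪ B) = {2, 3, 11, 13, 14}
A' = {1, 2, 3, 4, 7, 9, 10, 11, 12, 13, 14}, B' = {2, 3, 6, 8, 11, 13, 14, 15}
Claimed RHS: A' ∩ B' = {2, 3, 11, 13, 14}
Identity is VALID: LHS = RHS = {2, 3, 11, 13, 14} ✓

Identity is valid. (A ∪ B)' = A' ∩ B' = {2, 3, 11, 13, 14}


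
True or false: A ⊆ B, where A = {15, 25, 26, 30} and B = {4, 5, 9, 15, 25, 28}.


A ⊆ B means every element of A is in B.
Elements in A not in B: {26, 30}
So A ⊄ B.

No, A ⊄ B


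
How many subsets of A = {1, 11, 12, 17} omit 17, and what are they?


A subset of A that omits 17 is a subset of A \ {17}, so there are 2^(n-1) = 2^3 = 8 of them.
Subsets excluding 17: ∅, {1}, {11}, {12}, {1, 11}, {1, 12}, {11, 12}, {1, 11, 12}

Subsets excluding 17 (8 total): ∅, {1}, {11}, {12}, {1, 11}, {1, 12}, {11, 12}, {1, 11, 12}


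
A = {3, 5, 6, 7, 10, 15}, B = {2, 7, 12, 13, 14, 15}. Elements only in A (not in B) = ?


A = {3, 5, 6, 7, 10, 15}
B = {2, 7, 12, 13, 14, 15}
Region: only in A (not in B)
Elements: {3, 5, 6, 10}

Elements only in A (not in B): {3, 5, 6, 10}


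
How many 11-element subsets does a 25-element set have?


C(n,k) = n! / (k!(n-k)!)
C(25,11) = 25! / (11!14!)
= 4457400

C(25,11) = 4457400


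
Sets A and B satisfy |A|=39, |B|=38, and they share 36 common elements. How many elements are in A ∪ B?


|A ∪ B| = |A| + |B| - |A ∩ B|
= 39 + 38 - 36
= 41

|A ∪ B| = 41


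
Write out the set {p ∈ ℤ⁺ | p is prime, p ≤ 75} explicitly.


Checking each candidate:
Condition: primes ≤ 75
Result = {2, 3, 5, 7, 11, 13, 17, 19, 23, 29, 31, 37, 41, 43, 47, 53, 59, 61, 67, 71, 73}

{2, 3, 5, 7, 11, 13, 17, 19, 23, 29, 31, 37, 41, 43, 47, 53, 59, 61, 67, 71, 73}


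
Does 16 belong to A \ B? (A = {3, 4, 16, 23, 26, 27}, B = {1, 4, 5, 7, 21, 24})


A = {3, 4, 16, 23, 26, 27}, B = {1, 4, 5, 7, 21, 24}
A \ B = elements in A but not in B
A \ B = {3, 16, 23, 26, 27}
Checking if 16 ∈ A \ B
16 is in A \ B → True

16 ∈ A \ B


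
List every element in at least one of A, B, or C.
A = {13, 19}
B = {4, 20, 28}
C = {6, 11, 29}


A ∪ B = {4, 13, 19, 20, 28}
(A ∪ B) ∪ C = {4, 6, 11, 13, 19, 20, 28, 29}

A ∪ B ∪ C = {4, 6, 11, 13, 19, 20, 28, 29}


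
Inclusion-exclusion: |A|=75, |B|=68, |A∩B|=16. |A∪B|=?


|A ∪ B| = |A| + |B| - |A ∩ B|
= 75 + 68 - 16
= 127

|A ∪ B| = 127


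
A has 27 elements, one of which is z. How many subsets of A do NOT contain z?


Subsets of A avoiding z are subsets of A \ {z}, which has 26 elements.
Count = 2^(n-1) = 2^26
= 67108864

Number of subsets avoiding z = 67108864


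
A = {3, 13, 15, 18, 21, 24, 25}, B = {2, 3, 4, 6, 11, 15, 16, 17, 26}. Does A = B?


Two sets are equal iff they have exactly the same elements.
A = {3, 13, 15, 18, 21, 24, 25}
B = {2, 3, 4, 6, 11, 15, 16, 17, 26}
Differences: {2, 4, 6, 11, 13, 16, 17, 18, 21, 24, 25, 26}
A ≠ B

No, A ≠ B


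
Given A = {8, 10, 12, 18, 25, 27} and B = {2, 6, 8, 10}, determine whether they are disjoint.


Disjoint means A ∩ B = ∅.
A ∩ B = {8, 10}
A ∩ B ≠ ∅, so A and B are NOT disjoint.

No, A and B are not disjoint (A ∩ B = {8, 10})


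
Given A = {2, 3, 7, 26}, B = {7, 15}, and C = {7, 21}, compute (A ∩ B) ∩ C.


A ∩ B = {7}
(A ∩ B) ∩ C = {7}

A ∩ B ∩ C = {7}


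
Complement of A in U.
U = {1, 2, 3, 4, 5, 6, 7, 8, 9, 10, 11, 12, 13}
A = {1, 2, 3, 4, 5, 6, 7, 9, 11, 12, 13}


Aᶜ = U \ A = elements in U but not in A
U = {1, 2, 3, 4, 5, 6, 7, 8, 9, 10, 11, 12, 13}
A = {1, 2, 3, 4, 5, 6, 7, 9, 11, 12, 13}
Aᶜ = {8, 10}

Aᶜ = {8, 10}


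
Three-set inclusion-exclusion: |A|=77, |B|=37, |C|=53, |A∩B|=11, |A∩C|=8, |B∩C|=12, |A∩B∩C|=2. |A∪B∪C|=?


|A∪B∪C| = |A|+|B|+|C| - |A∩B|-|A∩C|-|B∩C| + |A∩B∩C|
= 77+37+53 - 11-8-12 + 2
= 167 - 31 + 2
= 138

|A ∪ B ∪ C| = 138


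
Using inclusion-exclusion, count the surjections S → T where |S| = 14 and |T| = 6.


n = |S| = 14, k = |T| = 6. Surjections via inclusion-exclusion:
S(n,k) = Σ(-1)^i × C(k,i) × (k-i)^n, i=0 to k
i=0: (-1)^0×C(6,0)×6^14 = 78364164096
i=1: (-1)^1×C(6,1)×5^14 = -36621093750
i=2: (-1)^2×C(6,2)×4^14 = 4026531840
i=3: (-1)^3×C(6,3)×3^14 = -95659380
i=4: (-1)^4×C(6,4)×2^14 = 245760
i=5: (-1)^5×C(6,5)×1^14 = -6
i=6: (-1)^6×C(6,6)×0^14 = 0
Total = 45674188560

Number of surjections = 45674188560


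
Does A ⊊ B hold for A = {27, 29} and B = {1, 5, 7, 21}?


A ⊂ B requires: A ⊆ B AND A ≠ B.
A ⊆ B? No
A ⊄ B, so A is not a proper subset.

No, A is not a proper subset of B


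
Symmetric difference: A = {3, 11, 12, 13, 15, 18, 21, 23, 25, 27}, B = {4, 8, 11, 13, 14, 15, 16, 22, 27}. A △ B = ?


A △ B = (A \ B) ∪ (B \ A) = elements in exactly one of A or B
A \ B = {3, 12, 18, 21, 23, 25}
B \ A = {4, 8, 14, 16, 22}
A △ B = {3, 4, 8, 12, 14, 16, 18, 21, 22, 23, 25}

A △ B = {3, 4, 8, 12, 14, 16, 18, 21, 22, 23, 25}


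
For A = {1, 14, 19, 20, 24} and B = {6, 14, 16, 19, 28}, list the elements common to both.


A ∩ B = elements in both A and B
A = {1, 14, 19, 20, 24}
B = {6, 14, 16, 19, 28}
A ∩ B = {14, 19}

A ∩ B = {14, 19}


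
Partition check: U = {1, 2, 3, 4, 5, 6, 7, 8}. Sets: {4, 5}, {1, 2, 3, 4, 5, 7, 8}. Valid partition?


A partition requires: (1) non-empty parts, (2) pairwise disjoint, (3) union = U
Parts: {4, 5}, {1, 2, 3, 4, 5, 7, 8}
Union of parts: {1, 2, 3, 4, 5, 7, 8}
U = {1, 2, 3, 4, 5, 6, 7, 8}
All non-empty? True
Pairwise disjoint? False
Covers U? False

No, not a valid partition


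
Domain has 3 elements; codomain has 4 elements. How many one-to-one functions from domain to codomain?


An injection sends each of |A| = 3 inputs to a distinct output in B.
# injections = |B|·(|B|-1)·…·(|B|-|A|+1) = 4! / (4 - 3)!
= 4 × 3 × 2
= 24

Number of injections = 24


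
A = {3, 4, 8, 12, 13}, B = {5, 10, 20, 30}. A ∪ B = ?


A ∪ B = all elements in A or B (or both)
A = {3, 4, 8, 12, 13}
B = {5, 10, 20, 30}
A ∪ B = {3, 4, 5, 8, 10, 12, 13, 20, 30}

A ∪ B = {3, 4, 5, 8, 10, 12, 13, 20, 30}


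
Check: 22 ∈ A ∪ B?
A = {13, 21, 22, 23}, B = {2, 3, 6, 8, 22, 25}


A = {13, 21, 22, 23}, B = {2, 3, 6, 8, 22, 25}
A ∪ B = all elements in A or B
A ∪ B = {2, 3, 6, 8, 13, 21, 22, 23, 25}
Checking if 22 ∈ A ∪ B
22 is in A ∪ B → True

22 ∈ A ∪ B


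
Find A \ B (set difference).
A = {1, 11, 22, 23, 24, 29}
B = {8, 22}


A \ B = elements in A but not in B
A = {1, 11, 22, 23, 24, 29}
B = {8, 22}
Remove from A any elements in B
A \ B = {1, 11, 23, 24, 29}

A \ B = {1, 11, 23, 24, 29}


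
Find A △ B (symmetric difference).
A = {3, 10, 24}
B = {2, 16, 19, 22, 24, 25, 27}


A △ B = (A \ B) ∪ (B \ A) = elements in exactly one of A or B
A \ B = {3, 10}
B \ A = {2, 16, 19, 22, 25, 27}
A △ B = {2, 3, 10, 16, 19, 22, 25, 27}

A △ B = {2, 3, 10, 16, 19, 22, 25, 27}


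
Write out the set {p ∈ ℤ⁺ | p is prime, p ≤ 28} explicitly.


Checking each candidate:
Condition: primes ≤ 28
Result = {2, 3, 5, 7, 11, 13, 17, 19, 23}

{2, 3, 5, 7, 11, 13, 17, 19, 23}


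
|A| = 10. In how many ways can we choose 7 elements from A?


C(n,k) = n! / (k!(n-k)!)
C(10,7) = 10! / (7!3!)
= 120

C(10,7) = 120


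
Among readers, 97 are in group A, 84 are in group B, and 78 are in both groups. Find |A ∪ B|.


|A ∪ B| = |A| + |B| - |A ∩ B|
= 97 + 84 - 78
= 103

|A ∪ B| = 103


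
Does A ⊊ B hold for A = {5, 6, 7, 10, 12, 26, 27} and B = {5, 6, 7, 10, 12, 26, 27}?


A ⊂ B requires: A ⊆ B AND A ≠ B.
A ⊆ B? Yes
A = B? Yes
A = B, so A is not a PROPER subset.

No, A is not a proper subset of B


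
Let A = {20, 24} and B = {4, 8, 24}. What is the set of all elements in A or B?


A ∪ B = all elements in A or B (or both)
A = {20, 24}
B = {4, 8, 24}
A ∪ B = {4, 8, 20, 24}

A ∪ B = {4, 8, 20, 24}


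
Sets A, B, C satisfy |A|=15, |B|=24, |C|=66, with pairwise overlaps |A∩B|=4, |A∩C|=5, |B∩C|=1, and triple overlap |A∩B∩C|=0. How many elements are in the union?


|A∪B∪C| = |A|+|B|+|C| - |A∩B|-|A∩C|-|B∩C| + |A∩B∩C|
= 15+24+66 - 4-5-1 + 0
= 105 - 10 + 0
= 95

|A ∪ B ∪ C| = 95


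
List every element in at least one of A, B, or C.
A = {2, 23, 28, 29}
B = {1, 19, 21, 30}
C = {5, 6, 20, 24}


A ∪ B = {1, 2, 19, 21, 23, 28, 29, 30}
(A ∪ B) ∪ C = {1, 2, 5, 6, 19, 20, 21, 23, 24, 28, 29, 30}

A ∪ B ∪ C = {1, 2, 5, 6, 19, 20, 21, 23, 24, 28, 29, 30}


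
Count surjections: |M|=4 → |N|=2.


n = |M| = 4, k = |N| = 2. Surjections via inclusion-exclusion:
S(n,k) = Σ(-1)^i × C(k,i) × (k-i)^n, i=0 to k
i=0: (-1)^0×C(2,0)×2^4 = 16
i=1: (-1)^1×C(2,1)×1^4 = -2
i=2: (-1)^2×C(2,2)×0^4 = 0
Total = 14

Number of surjections = 14


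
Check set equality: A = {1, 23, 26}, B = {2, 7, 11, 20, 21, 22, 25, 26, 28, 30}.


Two sets are equal iff they have exactly the same elements.
A = {1, 23, 26}
B = {2, 7, 11, 20, 21, 22, 25, 26, 28, 30}
Differences: {1, 2, 7, 11, 20, 21, 22, 23, 25, 28, 30}
A ≠ B

No, A ≠ B


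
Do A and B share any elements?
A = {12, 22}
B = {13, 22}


Disjoint means A ∩ B = ∅.
A ∩ B = {22}
A ∩ B ≠ ∅, so A and B are NOT disjoint.

Yes — A and B share the element(s) of A ∩ B = {22}, so they are not disjoint


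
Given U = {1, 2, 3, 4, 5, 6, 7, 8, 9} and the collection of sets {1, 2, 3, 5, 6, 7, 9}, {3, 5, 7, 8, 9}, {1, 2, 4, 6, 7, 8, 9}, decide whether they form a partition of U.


A partition requires: (1) non-empty parts, (2) pairwise disjoint, (3) union = U
Parts: {1, 2, 3, 5, 6, 7, 9}, {3, 5, 7, 8, 9}, {1, 2, 4, 6, 7, 8, 9}
Union of parts: {1, 2, 3, 4, 5, 6, 7, 8, 9}
U = {1, 2, 3, 4, 5, 6, 7, 8, 9}
All non-empty? True
Pairwise disjoint? False
Covers U? True

No, not a valid partition


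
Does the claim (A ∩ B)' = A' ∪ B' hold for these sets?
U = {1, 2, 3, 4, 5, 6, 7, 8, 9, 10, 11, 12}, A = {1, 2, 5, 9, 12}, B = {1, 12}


LHS: A ∩ B = {1, 12}
(A ∩ B)' = U \ (A ∩ B) = {2, 3, 4, 5, 6, 7, 8, 9, 10, 11}
A' = {3, 4, 6, 7, 8, 10, 11}, B' = {2, 3, 4, 5, 6, 7, 8, 9, 10, 11}
Claimed RHS: A' ∪ B' = {2, 3, 4, 5, 6, 7, 8, 9, 10, 11}
Identity is VALID: LHS = RHS = {2, 3, 4, 5, 6, 7, 8, 9, 10, 11} ✓

Identity is valid. (A ∩ B)' = A' ∪ B' = {2, 3, 4, 5, 6, 7, 8, 9, 10, 11}


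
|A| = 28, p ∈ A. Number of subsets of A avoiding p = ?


Subsets of A avoiding p are subsets of A \ {p}, which has 27 elements.
Count = 2^(n-1) = 2^27
= 134217728

Number of subsets avoiding p = 134217728


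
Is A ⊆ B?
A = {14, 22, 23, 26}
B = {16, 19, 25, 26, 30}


A ⊆ B means every element of A is in B.
Elements in A not in B: {14, 22, 23}
So A ⊄ B.

No, A ⊄ B


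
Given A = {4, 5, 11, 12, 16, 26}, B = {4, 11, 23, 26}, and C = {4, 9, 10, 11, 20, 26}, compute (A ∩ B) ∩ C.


A ∩ B = {4, 11, 26}
(A ∩ B) ∩ C = {4, 11, 26}

A ∩ B ∩ C = {4, 11, 26}


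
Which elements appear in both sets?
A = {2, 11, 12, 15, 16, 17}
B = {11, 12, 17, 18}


A ∩ B = elements in both A and B
A = {2, 11, 12, 15, 16, 17}
B = {11, 12, 17, 18}
A ∩ B = {11, 12, 17}

A ∩ B = {11, 12, 17}


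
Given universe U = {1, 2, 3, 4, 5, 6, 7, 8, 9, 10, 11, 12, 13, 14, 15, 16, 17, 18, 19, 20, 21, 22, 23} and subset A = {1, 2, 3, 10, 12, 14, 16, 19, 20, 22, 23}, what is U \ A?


Aᶜ = U \ A = elements in U but not in A
U = {1, 2, 3, 4, 5, 6, 7, 8, 9, 10, 11, 12, 13, 14, 15, 16, 17, 18, 19, 20, 21, 22, 23}
A = {1, 2, 3, 10, 12, 14, 16, 19, 20, 22, 23}
Aᶜ = {4, 5, 6, 7, 8, 9, 11, 13, 15, 17, 18, 21}

Aᶜ = {4, 5, 6, 7, 8, 9, 11, 13, 15, 17, 18, 21}


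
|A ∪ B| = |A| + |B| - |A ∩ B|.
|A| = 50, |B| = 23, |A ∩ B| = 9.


|A ∪ B| = |A| + |B| - |A ∩ B|
= 50 + 23 - 9
= 64

|A ∪ B| = 64


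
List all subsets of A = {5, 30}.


|A| = 2, so |P(A)| = 2^2 = 4
Enumerate subsets by cardinality (0 to 2):
∅, {5}, {30}, {5, 30}

P(A) has 4 subsets: ∅, {5}, {30}, {5, 30}


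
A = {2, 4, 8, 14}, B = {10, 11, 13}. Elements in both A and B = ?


A = {2, 4, 8, 14}
B = {10, 11, 13}
Region: in both A and B
Elements: ∅

Elements in both A and B: ∅


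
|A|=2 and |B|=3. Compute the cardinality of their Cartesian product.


|A × B| = |A| × |B|
= 2 × 3
= 6

|A × B| = 6


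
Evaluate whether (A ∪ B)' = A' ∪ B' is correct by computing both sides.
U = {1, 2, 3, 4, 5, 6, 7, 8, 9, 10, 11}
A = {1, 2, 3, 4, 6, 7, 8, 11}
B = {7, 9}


LHS: A ∪ B = {1, 2, 3, 4, 6, 7, 8, 9, 11}
(A ∪ B)' = U \ (A ∪ B) = {5, 10}
A' = {5, 9, 10}, B' = {1, 2, 3, 4, 5, 6, 8, 10, 11}
Claimed RHS: A' ∪ B' = {1, 2, 3, 4, 5, 6, 8, 9, 10, 11}
Identity is INVALID: LHS = {5, 10} but the RHS claimed here equals {1, 2, 3, 4, 5, 6, 8, 9, 10, 11}. The correct form is (A ∪ B)' = A' ∩ B'.

Identity is invalid: (A ∪ B)' = {5, 10} but A' ∪ B' = {1, 2, 3, 4, 5, 6, 8, 9, 10, 11}. The correct De Morgan law is (A ∪ B)' = A' ∩ B'.


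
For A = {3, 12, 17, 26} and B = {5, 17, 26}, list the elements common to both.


A ∩ B = elements in both A and B
A = {3, 12, 17, 26}
B = {5, 17, 26}
A ∩ B = {17, 26}

A ∩ B = {17, 26}


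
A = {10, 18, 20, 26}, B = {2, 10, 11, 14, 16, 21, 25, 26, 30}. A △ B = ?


A △ B = (A \ B) ∪ (B \ A) = elements in exactly one of A or B
A \ B = {18, 20}
B \ A = {2, 11, 14, 16, 21, 25, 30}
A △ B = {2, 11, 14, 16, 18, 20, 21, 25, 30}

A △ B = {2, 11, 14, 16, 18, 20, 21, 25, 30}


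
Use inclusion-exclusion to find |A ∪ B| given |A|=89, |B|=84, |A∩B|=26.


|A ∪ B| = |A| + |B| - |A ∩ B|
= 89 + 84 - 26
= 147

|A ∪ B| = 147


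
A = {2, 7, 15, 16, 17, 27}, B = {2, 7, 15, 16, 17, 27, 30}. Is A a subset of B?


A ⊆ B means every element of A is in B.
All elements of A are in B.
So A ⊆ B.

Yes, A ⊆ B


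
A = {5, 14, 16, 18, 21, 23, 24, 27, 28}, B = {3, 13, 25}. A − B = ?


A \ B = elements in A but not in B
A = {5, 14, 16, 18, 21, 23, 24, 27, 28}
B = {3, 13, 25}
Remove from A any elements in B
A \ B = {5, 14, 16, 18, 21, 23, 24, 27, 28}

A \ B = {5, 14, 16, 18, 21, 23, 24, 27, 28}


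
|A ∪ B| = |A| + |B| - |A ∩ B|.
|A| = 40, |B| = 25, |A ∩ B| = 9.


|A ∪ B| = |A| + |B| - |A ∩ B|
= 40 + 25 - 9
= 56

|A ∪ B| = 56


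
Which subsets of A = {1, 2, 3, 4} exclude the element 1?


A subset of A that omits 1 is a subset of A \ {1}, so there are 2^(n-1) = 2^3 = 8 of them.
Subsets excluding 1: ∅, {2}, {3}, {4}, {2, 3}, {2, 4}, {3, 4}, {2, 3, 4}

Subsets excluding 1 (8 total): ∅, {2}, {3}, {4}, {2, 3}, {2, 4}, {3, 4}, {2, 3, 4}


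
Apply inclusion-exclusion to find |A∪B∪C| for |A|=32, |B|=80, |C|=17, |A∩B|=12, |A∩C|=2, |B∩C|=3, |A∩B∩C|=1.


|A∪B∪C| = |A|+|B|+|C| - |A∩B|-|A∩C|-|B∩C| + |A∩B∩C|
= 32+80+17 - 12-2-3 + 1
= 129 - 17 + 1
= 113

|A ∪ B ∪ C| = 113


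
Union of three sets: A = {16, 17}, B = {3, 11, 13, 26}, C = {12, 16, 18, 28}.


A ∪ B = {3, 11, 13, 16, 17, 26}
(A ∪ B) ∪ C = {3, 11, 12, 13, 16, 17, 18, 26, 28}

A ∪ B ∪ C = {3, 11, 12, 13, 16, 17, 18, 26, 28}


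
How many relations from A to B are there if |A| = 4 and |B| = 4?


A relation from A to B is any subset of A × B.
|A × B| = 4 × 4 = 16
# relations = 2^|A × B| = 2^16 = 65536

Number of relations = 65536


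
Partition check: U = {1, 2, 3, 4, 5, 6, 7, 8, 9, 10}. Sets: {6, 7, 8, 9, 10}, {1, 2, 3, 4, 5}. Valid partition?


A partition requires: (1) non-empty parts, (2) pairwise disjoint, (3) union = U
Parts: {6, 7, 8, 9, 10}, {1, 2, 3, 4, 5}
Union of parts: {1, 2, 3, 4, 5, 6, 7, 8, 9, 10}
U = {1, 2, 3, 4, 5, 6, 7, 8, 9, 10}
All non-empty? True
Pairwise disjoint? True
Covers U? True

Yes, valid partition
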